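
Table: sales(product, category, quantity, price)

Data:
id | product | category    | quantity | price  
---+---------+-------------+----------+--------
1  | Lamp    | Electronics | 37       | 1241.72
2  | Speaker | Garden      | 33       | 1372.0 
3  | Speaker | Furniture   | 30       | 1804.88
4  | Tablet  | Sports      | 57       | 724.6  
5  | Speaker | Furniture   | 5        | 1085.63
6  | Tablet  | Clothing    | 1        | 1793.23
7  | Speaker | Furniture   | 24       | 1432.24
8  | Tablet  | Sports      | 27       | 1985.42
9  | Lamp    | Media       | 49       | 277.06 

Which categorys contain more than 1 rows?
SELECT category, COUNT(*) as cnt
FROM sales
GROUP BY category
HAVING COUNT(*) > 1

Result:
  Furniture: 3
  Sports: 2

Note: HAVING filters groups after aggregation, WHERE filters rows before.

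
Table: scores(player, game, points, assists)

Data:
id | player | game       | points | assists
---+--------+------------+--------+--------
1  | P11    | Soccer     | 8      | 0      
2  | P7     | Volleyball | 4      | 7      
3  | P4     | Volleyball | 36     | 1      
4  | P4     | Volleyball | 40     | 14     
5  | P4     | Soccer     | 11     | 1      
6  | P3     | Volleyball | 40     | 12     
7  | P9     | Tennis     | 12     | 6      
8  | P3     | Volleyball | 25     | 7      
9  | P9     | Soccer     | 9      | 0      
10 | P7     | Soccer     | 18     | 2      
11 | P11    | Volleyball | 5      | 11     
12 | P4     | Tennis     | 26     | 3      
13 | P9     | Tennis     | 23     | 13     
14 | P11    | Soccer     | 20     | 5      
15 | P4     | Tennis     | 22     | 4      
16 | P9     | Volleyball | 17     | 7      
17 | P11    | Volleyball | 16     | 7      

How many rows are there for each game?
SELECT game, COUNT(*) as count
FROM scores
GROUP BY game

Result:
  Soccer: 5
  Tennis: 4
  Volleyball: 8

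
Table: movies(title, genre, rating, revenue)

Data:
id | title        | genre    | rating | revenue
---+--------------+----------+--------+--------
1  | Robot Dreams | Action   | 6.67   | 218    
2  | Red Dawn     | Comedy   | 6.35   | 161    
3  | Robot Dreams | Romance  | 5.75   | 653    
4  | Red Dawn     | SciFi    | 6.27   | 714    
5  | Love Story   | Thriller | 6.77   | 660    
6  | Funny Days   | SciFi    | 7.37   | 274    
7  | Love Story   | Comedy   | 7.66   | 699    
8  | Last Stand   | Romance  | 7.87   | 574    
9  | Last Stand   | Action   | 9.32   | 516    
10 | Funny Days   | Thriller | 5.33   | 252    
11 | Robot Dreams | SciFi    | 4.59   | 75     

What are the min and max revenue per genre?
SELECT genre, MIN(revenue), MAX(revenue)
FROM movies
GROUP BY genre

Result:
  Action: min=218, max=516
  Comedy: min=161, max=699
  Romance: min=574, max=653
  SciFi: min=75, max=714
  Thriller: min=252, max=660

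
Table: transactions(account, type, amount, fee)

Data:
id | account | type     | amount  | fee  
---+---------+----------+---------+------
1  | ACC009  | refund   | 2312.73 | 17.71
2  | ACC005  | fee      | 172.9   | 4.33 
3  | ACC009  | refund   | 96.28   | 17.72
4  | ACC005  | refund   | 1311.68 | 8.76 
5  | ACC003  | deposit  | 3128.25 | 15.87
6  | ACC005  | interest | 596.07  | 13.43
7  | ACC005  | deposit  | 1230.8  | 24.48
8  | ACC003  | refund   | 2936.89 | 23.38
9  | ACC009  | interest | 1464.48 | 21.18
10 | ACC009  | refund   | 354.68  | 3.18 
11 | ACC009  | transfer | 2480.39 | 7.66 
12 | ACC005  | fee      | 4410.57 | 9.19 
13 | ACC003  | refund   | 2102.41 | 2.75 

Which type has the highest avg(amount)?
SELECT type, AVG(amount) as val
FROM transactions
GROUP BY type
ORDER BY val DESC
LIMIT 1

Result: transfer with avg(amount) = 2480.39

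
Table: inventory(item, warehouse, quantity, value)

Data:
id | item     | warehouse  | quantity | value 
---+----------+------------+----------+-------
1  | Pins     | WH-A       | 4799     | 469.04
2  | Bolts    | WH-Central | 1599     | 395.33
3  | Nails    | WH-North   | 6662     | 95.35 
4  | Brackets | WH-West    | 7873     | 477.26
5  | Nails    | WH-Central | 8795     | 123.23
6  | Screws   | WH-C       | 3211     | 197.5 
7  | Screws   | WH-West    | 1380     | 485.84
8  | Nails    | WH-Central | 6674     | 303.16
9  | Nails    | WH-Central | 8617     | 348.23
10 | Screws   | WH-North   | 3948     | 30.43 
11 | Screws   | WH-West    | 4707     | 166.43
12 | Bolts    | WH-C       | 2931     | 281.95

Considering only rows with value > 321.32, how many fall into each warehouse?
SELECT warehouse, COUNT(*)
FROM inventory
WHERE value > 321.32
GROUP BY warehouse

Note: WHERE filters rows before grouping.

Result:
  WH-A: 1
  WH-Central: 2
  WH-West: 2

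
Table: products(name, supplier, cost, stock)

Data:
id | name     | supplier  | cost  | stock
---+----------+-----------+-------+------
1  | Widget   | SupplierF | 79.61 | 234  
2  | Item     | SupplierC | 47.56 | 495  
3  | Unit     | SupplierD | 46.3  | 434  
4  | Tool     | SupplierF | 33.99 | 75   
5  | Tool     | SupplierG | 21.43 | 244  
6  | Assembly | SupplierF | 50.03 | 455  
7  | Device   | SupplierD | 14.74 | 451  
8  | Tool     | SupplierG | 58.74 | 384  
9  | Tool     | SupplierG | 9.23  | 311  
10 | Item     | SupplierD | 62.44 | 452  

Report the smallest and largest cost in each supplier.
SELECT supplier, MIN(cost), MAX(cost)
FROM products
GROUP BY supplier

Result:
  SupplierC: min=47.56, max=47.56
  SupplierD: min=14.74, max=62.44
  SupplierF: min=33.99, max=79.61
  SupplierG: min=9.23, max=58.74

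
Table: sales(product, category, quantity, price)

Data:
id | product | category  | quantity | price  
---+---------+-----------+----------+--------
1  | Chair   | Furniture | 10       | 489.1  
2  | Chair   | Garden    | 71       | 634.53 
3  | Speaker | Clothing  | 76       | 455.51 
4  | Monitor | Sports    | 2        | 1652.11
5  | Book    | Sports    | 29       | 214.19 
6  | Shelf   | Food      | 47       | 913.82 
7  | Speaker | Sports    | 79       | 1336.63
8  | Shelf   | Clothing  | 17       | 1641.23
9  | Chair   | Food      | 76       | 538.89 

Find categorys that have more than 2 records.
SELECT category, COUNT(*) as cnt
FROM sales
GROUP BY category
HAVING COUNT(*) > 2

Result:
  Sports: 3

Note: HAVING filters groups after aggregation, WHERE filters rows before.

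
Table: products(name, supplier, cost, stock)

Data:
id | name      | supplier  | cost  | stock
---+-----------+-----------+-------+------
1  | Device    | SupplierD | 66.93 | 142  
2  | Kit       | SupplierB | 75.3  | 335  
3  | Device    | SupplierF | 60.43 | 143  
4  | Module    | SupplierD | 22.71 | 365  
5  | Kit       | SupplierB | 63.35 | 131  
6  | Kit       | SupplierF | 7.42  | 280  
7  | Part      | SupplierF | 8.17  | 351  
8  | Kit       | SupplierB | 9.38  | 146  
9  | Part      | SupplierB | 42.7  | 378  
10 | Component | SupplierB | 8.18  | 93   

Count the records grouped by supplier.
SELECT supplier, COUNT(*) as count
FROM products
GROUP BY supplier

Result:
  SupplierB: 5
  SupplierD: 2
  SupplierF: 3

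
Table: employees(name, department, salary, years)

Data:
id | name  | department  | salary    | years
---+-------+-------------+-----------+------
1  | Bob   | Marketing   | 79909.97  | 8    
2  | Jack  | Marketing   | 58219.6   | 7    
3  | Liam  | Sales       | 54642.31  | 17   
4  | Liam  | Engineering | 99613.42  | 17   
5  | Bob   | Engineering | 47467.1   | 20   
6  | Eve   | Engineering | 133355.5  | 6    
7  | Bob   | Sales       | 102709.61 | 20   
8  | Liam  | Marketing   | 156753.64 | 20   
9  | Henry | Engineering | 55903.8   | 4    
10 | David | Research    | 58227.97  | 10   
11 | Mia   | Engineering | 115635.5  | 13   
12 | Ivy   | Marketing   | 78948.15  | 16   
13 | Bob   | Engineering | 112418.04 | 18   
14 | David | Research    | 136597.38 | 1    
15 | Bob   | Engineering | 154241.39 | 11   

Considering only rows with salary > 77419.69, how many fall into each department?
SELECT department, COUNT(*)
FROM employees
WHERE salary > 77419.69
GROUP BY department

Note: WHERE filters rows before grouping.

Result:
  Engineering: 5
  Marketing: 3
  Research: 1
  Sales: 1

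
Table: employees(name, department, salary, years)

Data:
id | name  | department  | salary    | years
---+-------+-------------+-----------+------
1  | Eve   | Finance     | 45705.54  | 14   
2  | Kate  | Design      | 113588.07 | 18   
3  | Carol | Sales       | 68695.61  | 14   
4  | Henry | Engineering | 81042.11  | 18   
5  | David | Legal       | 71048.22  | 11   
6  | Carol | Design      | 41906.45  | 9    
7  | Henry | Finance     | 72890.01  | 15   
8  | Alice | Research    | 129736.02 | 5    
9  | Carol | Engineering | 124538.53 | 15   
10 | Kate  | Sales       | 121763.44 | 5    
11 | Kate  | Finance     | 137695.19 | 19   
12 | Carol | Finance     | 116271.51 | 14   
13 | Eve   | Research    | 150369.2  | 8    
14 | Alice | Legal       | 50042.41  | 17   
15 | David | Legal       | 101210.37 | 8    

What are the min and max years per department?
SELECT department, MIN(years), MAX(years)
FROM employees
GROUP BY department

Result:
  Design: min=9, max=18
  Engineering: min=15, max=18
  Finance: min=14, max=19
  Legal: min=8, max=17
  Research: min=5, max=8
  Sales: min=5, max=14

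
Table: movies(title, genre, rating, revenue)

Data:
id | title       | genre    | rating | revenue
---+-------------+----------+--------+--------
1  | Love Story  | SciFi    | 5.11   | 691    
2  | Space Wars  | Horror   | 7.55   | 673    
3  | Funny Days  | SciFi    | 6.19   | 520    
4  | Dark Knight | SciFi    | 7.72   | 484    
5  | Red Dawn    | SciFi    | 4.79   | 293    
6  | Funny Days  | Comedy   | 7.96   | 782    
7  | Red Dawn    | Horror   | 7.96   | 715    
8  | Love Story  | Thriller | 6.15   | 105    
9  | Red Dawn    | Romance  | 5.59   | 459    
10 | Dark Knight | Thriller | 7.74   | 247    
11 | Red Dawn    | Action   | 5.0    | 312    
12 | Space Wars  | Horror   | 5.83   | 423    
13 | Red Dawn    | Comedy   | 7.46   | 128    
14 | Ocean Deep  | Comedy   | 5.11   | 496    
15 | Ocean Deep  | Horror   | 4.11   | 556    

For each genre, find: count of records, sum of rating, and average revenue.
SELECT genre,
       COUNT(*) as cnt,
       SUM(rating) as total_rating,
       AVG(revenue) as avg_revenue
FROM movies
GROUP BY genre

Result:
  Action: 1 records, 5.00 total rating, 312.00 avg revenue
  Comedy: 3 records, 20.53 total rating, 468.67 avg revenue
  Horror: 4 records, 25.45 total rating, 591.75 avg revenue
  Romance: 1 records, 5.59 total rating, 459.00 avg revenue
  SciFi: 4 records, 23.81 total rating, 497.00 avg revenue
  Thriller: 2 records, 13.89 total rating, 176.00 avg revenue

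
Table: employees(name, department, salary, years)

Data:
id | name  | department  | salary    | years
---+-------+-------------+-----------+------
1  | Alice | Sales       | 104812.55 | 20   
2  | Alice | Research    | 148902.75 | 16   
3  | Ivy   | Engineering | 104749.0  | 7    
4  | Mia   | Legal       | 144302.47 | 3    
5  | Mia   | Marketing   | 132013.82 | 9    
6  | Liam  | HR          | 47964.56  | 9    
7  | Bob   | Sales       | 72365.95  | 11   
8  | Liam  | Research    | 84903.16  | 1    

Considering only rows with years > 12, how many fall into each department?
SELECT department, COUNT(*)
FROM employees
WHERE years > 12
GROUP BY department

Note: WHERE filters rows before grouping.

Result:
  Research: 1
  Sales: 1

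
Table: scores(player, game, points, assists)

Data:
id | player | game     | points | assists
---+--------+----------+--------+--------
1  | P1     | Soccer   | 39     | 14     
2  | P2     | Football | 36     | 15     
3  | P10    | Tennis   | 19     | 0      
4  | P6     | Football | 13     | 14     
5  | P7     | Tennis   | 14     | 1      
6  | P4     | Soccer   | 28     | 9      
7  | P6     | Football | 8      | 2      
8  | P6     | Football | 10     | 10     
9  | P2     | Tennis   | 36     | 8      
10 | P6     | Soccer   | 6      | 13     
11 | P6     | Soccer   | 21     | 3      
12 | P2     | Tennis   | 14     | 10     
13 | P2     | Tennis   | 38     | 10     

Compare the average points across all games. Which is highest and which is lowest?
SELECT game, AVG(points)
FROM scores
GROUP BY game
ORDER BY AVG(points)

All groups:
  Football: 16.75
  Soccer: 23.50
  Tennis: 24.20

Highest: Tennis (24.20)
Lowest: Football (16.75)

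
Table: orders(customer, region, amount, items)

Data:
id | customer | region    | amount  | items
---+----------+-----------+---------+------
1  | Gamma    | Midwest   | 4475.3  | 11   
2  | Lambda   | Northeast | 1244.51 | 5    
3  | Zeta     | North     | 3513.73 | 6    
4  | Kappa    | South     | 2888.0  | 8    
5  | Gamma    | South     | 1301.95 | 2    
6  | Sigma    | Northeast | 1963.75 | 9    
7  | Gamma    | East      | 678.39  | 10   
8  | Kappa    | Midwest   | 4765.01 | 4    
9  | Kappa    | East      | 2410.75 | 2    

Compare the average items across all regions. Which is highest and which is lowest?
SELECT region, AVG(items)
FROM orders
GROUP BY region
ORDER BY AVG(items)

All groups:
  South: 5.00
  East: 6.00
  North: 6.00
  Northeast: 7.00
  Midwest: 7.50

Highest: Midwest (7.50)
Lowest: South (5.00)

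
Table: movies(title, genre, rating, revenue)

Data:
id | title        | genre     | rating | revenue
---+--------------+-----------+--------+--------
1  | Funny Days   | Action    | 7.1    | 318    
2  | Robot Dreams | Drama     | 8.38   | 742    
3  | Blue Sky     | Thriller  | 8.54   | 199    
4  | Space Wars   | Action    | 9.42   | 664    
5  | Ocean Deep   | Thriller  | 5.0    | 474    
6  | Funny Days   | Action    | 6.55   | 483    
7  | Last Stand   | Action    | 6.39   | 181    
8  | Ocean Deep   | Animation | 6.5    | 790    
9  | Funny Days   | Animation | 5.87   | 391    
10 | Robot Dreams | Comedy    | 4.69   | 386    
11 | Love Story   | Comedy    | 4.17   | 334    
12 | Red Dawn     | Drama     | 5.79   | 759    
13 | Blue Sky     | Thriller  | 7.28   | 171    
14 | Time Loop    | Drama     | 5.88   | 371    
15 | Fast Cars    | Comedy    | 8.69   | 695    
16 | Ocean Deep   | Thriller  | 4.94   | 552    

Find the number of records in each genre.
SELECT genre, COUNT(*) as count
FROM movies
GROUP BY genre

Result:
  Action: 4
  Animation: 2
  Comedy: 3
  Drama: 3
  Thriller: 4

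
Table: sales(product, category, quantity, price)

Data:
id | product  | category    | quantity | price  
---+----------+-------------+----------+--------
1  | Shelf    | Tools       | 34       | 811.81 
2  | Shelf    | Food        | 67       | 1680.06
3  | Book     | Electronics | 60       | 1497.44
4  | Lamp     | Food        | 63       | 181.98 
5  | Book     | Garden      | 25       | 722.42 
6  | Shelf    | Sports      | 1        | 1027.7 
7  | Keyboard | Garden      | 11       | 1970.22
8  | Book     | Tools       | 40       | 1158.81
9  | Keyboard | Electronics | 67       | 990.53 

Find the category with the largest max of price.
SELECT category, MAX(price) as val
FROM sales
GROUP BY category
ORDER BY val DESC
LIMIT 1

Result: Garden with max(price) = 1970.22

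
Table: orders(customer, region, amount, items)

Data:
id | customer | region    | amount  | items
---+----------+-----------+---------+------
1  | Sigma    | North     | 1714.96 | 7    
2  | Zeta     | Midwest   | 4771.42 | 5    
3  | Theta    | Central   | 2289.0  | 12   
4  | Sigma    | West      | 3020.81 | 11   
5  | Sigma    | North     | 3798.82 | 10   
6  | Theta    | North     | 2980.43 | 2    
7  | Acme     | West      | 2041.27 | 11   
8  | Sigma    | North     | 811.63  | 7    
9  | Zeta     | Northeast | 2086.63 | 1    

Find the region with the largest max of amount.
SELECT region, MAX(amount) as val
FROM orders
GROUP BY region
ORDER BY val DESC
LIMIT 1

Result: Midwest with max(amount) = 4771.42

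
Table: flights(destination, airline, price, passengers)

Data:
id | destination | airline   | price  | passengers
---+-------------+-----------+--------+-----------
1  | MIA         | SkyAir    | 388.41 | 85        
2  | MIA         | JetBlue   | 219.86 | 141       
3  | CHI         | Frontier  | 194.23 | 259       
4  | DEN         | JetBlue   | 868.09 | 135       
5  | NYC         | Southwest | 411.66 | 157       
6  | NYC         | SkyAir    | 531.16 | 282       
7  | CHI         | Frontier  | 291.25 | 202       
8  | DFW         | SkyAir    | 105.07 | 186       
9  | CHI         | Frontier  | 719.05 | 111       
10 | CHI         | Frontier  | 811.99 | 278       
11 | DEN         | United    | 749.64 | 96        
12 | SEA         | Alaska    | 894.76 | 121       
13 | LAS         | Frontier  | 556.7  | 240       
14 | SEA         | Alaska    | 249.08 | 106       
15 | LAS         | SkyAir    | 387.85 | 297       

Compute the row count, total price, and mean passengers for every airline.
SELECT airline,
       COUNT(*) as cnt,
       SUM(price) as total_price,
       AVG(passengers) as avg_passengers
FROM flights
GROUP BY airline

Result:
  Alaska: 2 records, 1143.84 total price, 113.50 avg passengers
  Frontier: 5 records, 2573.22 total price, 218.00 avg passengers
  JetBlue: 2 records, 1087.95 total price, 138.00 avg passengers
  SkyAir: 4 records, 1412.49 total price, 212.50 avg passengers
  Southwest: 1 records, 411.66 total price, 157.00 avg passengers
  United: 1 records, 749.64 total price, 96.00 avg passengers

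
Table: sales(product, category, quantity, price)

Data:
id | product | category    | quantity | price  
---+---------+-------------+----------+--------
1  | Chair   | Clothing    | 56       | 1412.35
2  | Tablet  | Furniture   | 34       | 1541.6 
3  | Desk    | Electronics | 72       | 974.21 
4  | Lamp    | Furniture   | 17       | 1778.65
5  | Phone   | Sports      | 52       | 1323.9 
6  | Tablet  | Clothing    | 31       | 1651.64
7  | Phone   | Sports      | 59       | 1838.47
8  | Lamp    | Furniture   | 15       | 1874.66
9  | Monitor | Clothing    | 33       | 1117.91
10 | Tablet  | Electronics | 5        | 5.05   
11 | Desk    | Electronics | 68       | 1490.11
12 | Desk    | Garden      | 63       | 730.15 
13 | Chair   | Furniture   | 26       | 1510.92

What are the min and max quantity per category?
SELECT category, MIN(quantity), MAX(quantity)
FROM sales
GROUP BY category

Result:
  Clothing: min=31, max=56
  Electronics: min=5, max=72
  Furniture: min=15, max=34
  Garden: min=63, max=63
  Sports: min=52, max=59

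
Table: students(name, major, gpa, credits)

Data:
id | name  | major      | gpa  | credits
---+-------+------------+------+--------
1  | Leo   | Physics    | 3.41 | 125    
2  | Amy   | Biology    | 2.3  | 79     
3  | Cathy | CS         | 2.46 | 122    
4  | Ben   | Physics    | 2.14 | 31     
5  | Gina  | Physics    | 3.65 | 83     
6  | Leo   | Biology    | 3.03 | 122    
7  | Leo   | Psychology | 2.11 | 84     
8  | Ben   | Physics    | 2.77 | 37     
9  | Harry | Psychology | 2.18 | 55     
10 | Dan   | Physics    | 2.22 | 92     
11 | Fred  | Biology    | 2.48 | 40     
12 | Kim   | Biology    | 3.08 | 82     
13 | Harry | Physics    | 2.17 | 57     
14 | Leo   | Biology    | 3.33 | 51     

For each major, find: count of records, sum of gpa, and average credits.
SELECT major,
       COUNT(*) as cnt,
       SUM(gpa) as total_gpa,
       AVG(credits) as avg_credits
FROM students
GROUP BY major

Result:
  Biology: 5 records, 14.22 total gpa, 74.80 avg credits
  CS: 1 records, 2.46 total gpa, 122.00 avg credits
  Physics: 6 records, 16.36 total gpa, 70.83 avg credits
  Psychology: 2 records, 4.29 total gpa, 69.50 avg credits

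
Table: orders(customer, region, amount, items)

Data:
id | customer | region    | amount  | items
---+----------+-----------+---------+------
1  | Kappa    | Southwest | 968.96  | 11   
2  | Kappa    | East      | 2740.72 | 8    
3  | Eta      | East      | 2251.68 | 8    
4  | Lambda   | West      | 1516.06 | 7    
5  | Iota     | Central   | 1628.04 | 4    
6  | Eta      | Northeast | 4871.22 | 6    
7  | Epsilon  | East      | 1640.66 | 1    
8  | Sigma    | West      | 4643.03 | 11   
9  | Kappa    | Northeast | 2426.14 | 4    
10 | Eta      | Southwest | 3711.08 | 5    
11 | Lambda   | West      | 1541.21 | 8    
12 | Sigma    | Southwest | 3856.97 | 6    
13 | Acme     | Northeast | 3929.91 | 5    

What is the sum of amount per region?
SELECT region, SUM(amount) as result
FROM orders
GROUP BY region

Result:
  Central: 1628.04
  East: 6633.06
  Northeast: 11227.27
  Southwest: 8537.01
  West: 7700.30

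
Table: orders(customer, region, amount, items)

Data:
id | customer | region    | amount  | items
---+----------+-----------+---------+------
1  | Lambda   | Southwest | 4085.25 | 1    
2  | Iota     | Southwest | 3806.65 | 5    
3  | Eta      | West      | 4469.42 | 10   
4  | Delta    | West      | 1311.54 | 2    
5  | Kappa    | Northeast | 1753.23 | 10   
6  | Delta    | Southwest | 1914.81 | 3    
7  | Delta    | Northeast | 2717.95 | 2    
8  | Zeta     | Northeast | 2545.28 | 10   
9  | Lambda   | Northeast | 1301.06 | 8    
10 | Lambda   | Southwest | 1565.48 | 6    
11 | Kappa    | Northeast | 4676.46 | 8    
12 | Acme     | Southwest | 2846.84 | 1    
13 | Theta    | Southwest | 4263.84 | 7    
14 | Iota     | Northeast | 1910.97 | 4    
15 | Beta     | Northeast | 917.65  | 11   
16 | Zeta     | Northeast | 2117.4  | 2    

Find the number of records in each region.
SELECT region, COUNT(*) as count
FROM orders
GROUP BY region

Result:
  Northeast: 8
  Southwest: 6
  West: 2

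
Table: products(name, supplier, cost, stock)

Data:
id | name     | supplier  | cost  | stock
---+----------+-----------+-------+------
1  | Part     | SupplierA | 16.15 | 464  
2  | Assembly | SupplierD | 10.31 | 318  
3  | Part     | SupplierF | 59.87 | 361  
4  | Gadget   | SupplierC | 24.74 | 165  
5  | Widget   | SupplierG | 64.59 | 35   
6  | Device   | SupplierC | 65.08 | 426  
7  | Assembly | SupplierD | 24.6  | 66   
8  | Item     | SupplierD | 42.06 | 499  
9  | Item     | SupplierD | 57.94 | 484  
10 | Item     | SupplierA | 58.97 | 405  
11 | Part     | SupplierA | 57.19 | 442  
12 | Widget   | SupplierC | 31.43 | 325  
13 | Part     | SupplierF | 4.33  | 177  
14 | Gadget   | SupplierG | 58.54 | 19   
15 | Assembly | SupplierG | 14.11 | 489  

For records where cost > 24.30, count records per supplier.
SELECT supplier, COUNT(*)
FROM products
WHERE cost > 24.30
GROUP BY supplier

Note: WHERE filters rows before grouping.

Result:
  SupplierA: 2
  SupplierC: 3
  SupplierD: 3
  SupplierF: 1
  SupplierG: 2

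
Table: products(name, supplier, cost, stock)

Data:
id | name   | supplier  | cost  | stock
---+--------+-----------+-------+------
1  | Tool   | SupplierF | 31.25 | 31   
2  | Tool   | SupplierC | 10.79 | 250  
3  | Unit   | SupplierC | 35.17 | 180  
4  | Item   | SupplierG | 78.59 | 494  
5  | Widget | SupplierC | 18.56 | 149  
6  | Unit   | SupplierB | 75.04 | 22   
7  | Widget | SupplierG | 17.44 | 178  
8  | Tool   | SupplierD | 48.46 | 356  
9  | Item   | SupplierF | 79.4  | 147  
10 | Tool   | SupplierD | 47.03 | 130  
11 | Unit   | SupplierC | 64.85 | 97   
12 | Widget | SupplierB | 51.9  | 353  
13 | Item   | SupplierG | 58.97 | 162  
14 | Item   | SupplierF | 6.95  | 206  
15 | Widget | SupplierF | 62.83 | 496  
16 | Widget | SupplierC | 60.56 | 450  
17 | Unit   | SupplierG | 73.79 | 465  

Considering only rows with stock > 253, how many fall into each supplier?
SELECT supplier, COUNT(*)
FROM products
WHERE stock > 253
GROUP BY supplier

Note: WHERE filters rows before grouping.

Result:
  SupplierB: 1
  SupplierC: 1
  SupplierD: 1
  SupplierF: 1
  SupplierG: 2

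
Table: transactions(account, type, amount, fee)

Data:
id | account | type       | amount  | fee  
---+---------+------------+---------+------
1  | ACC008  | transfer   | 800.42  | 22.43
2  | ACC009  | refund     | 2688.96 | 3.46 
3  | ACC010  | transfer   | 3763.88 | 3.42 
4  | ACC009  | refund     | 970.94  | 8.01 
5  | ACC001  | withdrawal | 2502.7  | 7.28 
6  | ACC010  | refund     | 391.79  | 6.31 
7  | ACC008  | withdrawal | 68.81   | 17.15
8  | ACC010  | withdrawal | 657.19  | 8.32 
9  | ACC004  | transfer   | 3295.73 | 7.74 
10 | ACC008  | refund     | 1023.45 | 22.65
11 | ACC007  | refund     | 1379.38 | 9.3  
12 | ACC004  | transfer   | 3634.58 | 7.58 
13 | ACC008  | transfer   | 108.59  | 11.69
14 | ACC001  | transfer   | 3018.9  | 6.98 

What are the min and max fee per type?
SELECT type, MIN(fee), MAX(fee)
FROM transactions
GROUP BY type

Result:
  refund: min=3.46, max=22.65
  transfer: min=3.42, max=22.43
  withdrawal: min=7.28, max=17.15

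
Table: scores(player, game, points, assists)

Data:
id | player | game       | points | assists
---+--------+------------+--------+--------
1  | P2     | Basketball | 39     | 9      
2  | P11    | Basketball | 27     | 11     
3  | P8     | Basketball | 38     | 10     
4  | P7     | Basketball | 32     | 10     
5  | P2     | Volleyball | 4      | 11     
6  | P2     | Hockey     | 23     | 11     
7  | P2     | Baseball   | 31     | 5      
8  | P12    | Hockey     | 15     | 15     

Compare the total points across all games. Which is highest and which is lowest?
SELECT game, SUM(points)
FROM scores
GROUP BY game
ORDER BY SUM(points)

All groups:
  Volleyball: 4
  Baseball: 31
  Hockey: 38
  Basketball: 136

Highest: Basketball (136)
Lowest: Volleyball (4)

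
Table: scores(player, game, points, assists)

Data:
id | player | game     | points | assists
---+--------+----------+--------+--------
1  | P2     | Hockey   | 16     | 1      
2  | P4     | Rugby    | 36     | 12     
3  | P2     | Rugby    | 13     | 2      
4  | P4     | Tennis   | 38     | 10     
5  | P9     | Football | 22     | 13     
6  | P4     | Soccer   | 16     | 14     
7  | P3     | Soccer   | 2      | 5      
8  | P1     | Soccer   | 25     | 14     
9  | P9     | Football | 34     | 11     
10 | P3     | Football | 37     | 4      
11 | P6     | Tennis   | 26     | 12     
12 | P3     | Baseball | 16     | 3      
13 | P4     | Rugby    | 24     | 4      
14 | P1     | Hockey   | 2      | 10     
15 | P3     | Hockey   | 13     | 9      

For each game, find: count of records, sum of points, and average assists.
SELECT game,
       COUNT(*) as cnt,
       SUM(points) as total_points,
       AVG(assists) as avg_assists
FROM scores
GROUP BY game

Result:
  Baseball: 1 records, 16 total points, 3.00 avg assists
  Football: 3 records, 93 total points, 9.33 avg assists
  Hockey: 3 records, 31 total points, 6.67 avg assists
  Rugby: 3 records, 73 total points, 6.00 avg assists
  Soccer: 3 records, 43 total points, 11.00 avg assists
  Tennis: 2 records, 64 total points, 11.00 avg assists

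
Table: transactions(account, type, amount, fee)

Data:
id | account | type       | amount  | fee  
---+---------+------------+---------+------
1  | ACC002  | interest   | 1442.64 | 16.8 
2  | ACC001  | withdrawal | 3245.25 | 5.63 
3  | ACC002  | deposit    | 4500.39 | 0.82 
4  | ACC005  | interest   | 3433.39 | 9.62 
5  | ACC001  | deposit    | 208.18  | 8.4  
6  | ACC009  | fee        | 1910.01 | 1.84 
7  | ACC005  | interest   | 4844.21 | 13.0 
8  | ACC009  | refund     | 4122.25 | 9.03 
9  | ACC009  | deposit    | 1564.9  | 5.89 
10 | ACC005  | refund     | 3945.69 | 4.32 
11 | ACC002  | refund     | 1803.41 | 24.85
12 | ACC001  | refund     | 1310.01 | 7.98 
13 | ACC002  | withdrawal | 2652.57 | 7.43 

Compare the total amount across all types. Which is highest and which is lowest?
SELECT type, SUM(amount)
FROM transactions
GROUP BY type
ORDER BY SUM(amount)

All groups:
  fee: 1910.01
  withdrawal: 5897.82
  deposit: 6273.47
  interest: 9720.24
  refund: 11181.36

Highest: refund (11181.36)
Lowest: fee (1910.01)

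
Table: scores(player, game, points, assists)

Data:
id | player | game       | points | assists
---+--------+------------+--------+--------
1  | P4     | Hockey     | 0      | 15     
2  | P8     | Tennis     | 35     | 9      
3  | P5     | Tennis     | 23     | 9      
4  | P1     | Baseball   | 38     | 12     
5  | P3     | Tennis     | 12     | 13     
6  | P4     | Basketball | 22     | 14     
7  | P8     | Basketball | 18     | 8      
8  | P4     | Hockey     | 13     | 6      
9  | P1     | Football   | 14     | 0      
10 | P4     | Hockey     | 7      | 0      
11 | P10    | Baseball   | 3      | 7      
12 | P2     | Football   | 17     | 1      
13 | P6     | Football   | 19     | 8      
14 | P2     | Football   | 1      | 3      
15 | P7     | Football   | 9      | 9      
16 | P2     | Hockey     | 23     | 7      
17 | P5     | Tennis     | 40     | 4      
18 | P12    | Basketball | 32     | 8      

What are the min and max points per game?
SELECT game, MIN(points), MAX(points)
FROM scores
GROUP BY game

Result:
  Baseball: min=3, max=38
  Basketball: min=18, max=32
  Football: min=1, max=19
  Hockey: min=0, max=23
  Tennis: min=12, max=40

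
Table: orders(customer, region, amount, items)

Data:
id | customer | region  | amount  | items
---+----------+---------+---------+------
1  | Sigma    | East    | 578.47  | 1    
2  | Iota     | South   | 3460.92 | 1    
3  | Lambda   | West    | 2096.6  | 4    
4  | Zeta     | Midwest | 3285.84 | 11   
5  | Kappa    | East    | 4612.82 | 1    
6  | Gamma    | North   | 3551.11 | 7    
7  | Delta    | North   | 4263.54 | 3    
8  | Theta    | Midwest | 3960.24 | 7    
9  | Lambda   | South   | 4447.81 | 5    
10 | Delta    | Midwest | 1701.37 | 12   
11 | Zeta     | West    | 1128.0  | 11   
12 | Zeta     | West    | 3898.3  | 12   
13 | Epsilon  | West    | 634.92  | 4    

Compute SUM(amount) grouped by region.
SELECT region, SUM(amount) as result
FROM orders
GROUP BY region

Result:
  East: 5191.29
  Midwest: 8947.45
  North: 7814.65
  South: 7908.73
  West: 7757.82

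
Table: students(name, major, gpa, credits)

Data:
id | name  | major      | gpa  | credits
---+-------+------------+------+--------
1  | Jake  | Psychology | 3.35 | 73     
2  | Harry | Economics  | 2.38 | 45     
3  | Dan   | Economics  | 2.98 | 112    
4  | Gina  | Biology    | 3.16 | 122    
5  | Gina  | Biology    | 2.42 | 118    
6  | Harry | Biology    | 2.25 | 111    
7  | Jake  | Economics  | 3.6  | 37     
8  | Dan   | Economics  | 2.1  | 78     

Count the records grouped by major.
SELECT major, COUNT(*) as count
FROM students
GROUP BY major

Result:
  Biology: 3
  Economics: 4
  Psychology: 1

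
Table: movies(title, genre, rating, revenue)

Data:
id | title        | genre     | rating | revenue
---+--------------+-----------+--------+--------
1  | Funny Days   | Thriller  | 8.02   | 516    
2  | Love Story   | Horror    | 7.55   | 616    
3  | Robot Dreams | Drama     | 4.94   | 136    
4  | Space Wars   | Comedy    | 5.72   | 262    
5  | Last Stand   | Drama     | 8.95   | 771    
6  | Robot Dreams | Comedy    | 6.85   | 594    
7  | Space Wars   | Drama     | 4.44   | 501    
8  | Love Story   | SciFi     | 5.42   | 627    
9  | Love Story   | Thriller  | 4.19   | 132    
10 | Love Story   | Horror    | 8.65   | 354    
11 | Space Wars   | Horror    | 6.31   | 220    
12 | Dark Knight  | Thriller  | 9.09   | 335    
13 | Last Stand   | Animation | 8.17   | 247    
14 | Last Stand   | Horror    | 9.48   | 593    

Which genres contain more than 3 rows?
SELECT genre, COUNT(*) as cnt
FROM movies
GROUP BY genre
HAVING COUNT(*) > 3

Result:
  Horror: 4

Note: HAVING filters groups after aggregation, WHERE filters rows before.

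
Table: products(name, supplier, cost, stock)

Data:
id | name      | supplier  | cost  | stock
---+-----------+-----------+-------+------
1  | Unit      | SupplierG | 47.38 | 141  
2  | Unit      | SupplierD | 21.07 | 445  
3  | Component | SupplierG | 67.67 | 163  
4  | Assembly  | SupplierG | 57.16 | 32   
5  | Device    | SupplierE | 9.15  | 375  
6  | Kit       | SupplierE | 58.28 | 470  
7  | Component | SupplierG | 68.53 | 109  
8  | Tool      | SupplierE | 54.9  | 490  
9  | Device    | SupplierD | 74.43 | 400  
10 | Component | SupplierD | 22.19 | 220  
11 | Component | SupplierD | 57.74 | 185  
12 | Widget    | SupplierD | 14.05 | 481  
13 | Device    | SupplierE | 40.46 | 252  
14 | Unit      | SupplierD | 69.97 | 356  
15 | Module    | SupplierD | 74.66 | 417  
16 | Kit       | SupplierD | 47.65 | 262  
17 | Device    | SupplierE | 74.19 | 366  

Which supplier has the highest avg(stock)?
SELECT supplier, AVG(stock) as val
FROM products
GROUP BY supplier
ORDER BY val DESC
LIMIT 1

Result: SupplierE with avg(stock) = 390.60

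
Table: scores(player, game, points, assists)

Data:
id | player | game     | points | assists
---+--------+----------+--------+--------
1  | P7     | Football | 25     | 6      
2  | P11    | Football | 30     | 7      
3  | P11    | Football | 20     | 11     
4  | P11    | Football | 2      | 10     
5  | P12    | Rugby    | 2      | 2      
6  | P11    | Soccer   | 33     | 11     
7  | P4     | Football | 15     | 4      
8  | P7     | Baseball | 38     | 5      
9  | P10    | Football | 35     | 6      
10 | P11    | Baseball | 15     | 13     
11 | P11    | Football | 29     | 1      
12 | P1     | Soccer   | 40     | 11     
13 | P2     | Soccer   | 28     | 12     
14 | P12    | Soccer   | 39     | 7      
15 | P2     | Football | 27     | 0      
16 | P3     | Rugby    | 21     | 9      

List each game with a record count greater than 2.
SELECT game, COUNT(*) as cnt
FROM scores
GROUP BY game
HAVING COUNT(*) > 2

Result:
  Football: 8
  Soccer: 4

Note: HAVING filters groups after aggregation, WHERE filters rows before.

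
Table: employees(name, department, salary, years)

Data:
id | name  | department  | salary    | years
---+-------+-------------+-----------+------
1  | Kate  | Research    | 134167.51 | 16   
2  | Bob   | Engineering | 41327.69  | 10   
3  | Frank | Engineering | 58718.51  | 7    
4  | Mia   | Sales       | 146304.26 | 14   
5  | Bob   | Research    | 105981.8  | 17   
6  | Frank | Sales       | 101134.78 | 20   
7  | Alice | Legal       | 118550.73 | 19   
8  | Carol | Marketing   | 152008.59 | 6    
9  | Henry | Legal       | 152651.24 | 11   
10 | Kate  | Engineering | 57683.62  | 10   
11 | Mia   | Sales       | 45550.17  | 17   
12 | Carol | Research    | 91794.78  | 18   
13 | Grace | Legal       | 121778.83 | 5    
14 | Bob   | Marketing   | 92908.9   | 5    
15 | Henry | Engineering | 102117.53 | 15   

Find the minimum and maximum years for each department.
SELECT department, MIN(years), MAX(years)
FROM employees
GROUP BY department

Result:
  Engineering: min=7, max=15
  Legal: min=5, max=19
  Marketing: min=5, max=6
  Research: min=16, max=18
  Sales: min=14, max=20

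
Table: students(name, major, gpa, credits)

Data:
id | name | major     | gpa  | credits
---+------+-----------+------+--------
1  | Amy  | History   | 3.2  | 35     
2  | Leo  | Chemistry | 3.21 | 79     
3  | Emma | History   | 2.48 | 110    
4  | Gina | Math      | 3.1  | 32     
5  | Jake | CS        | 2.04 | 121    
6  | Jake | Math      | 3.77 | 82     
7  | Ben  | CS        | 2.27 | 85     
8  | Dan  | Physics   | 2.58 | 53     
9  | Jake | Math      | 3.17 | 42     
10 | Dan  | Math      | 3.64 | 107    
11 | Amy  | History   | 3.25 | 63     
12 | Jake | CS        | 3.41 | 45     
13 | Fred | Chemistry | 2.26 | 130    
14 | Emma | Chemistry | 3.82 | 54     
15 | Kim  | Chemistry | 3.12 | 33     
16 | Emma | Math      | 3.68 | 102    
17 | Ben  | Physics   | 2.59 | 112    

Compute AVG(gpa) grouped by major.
SELECT major, AVG(gpa) as result
FROM students
GROUP BY major

Result:
  CS: 2.57
  Chemistry: 3.10
  History: 2.98
  Math: 3.47
  Physics: 2.59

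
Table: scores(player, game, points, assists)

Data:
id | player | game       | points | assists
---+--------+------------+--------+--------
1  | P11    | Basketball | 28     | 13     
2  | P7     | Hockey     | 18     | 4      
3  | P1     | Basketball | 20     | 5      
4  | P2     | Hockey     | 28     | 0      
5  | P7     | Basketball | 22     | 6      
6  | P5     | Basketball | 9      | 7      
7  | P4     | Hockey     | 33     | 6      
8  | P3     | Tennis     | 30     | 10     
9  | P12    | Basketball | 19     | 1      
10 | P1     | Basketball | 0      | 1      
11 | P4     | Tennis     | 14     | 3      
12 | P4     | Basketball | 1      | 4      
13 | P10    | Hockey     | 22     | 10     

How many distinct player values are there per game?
SELECT game, COUNT(DISTINCT player)
FROM scores
GROUP BY game

Result:
  Basketball: 6 distinct
  Hockey: 4 distinct
  Tennis: 2 distinct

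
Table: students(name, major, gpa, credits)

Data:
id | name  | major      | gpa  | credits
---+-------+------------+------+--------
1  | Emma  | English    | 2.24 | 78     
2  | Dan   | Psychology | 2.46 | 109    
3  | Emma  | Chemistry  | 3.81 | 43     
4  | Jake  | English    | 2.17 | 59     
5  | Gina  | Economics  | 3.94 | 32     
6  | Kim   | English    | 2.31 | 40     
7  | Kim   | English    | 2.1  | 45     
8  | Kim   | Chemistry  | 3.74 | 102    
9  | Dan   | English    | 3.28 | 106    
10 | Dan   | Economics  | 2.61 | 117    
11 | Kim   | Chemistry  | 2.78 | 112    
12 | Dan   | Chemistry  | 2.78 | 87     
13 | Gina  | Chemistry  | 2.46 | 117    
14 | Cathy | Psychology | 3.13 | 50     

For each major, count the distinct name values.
SELECT major, COUNT(DISTINCT name)
FROM students
GROUP BY major

Result:
  Chemistry: 4 distinct
  Economics: 2 distinct
  English: 4 distinct
  Psychology: 2 distinct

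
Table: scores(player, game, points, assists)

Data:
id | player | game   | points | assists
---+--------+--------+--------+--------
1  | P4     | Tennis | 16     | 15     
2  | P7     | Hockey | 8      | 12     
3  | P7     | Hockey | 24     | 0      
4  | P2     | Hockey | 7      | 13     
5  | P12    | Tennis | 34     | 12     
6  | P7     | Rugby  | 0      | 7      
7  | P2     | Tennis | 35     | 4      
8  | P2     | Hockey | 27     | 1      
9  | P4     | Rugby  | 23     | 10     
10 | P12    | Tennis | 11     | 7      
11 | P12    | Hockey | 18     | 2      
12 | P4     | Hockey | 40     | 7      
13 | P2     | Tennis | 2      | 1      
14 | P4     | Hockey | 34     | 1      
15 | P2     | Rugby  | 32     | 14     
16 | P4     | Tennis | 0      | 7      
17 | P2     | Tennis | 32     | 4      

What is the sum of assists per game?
SELECT game, SUM(assists) as result
FROM scores
GROUP BY game

Result:
  Hockey: 36
  Rugby: 31
  Tennis: 50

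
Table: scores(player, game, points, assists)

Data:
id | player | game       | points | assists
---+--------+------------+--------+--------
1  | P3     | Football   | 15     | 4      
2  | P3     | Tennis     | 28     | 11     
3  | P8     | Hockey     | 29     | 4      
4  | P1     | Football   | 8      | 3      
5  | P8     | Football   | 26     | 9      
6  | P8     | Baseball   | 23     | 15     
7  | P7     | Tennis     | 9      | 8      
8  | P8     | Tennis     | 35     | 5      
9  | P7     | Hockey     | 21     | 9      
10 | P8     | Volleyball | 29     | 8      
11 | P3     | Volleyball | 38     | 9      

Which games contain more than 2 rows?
SELECT game, COUNT(*) as cnt
FROM scores
GROUP BY game
HAVING COUNT(*) > 2

Result:
  Football: 3
  Tennis: 3

Note: HAVING filters groups after aggregation, WHERE filters rows before.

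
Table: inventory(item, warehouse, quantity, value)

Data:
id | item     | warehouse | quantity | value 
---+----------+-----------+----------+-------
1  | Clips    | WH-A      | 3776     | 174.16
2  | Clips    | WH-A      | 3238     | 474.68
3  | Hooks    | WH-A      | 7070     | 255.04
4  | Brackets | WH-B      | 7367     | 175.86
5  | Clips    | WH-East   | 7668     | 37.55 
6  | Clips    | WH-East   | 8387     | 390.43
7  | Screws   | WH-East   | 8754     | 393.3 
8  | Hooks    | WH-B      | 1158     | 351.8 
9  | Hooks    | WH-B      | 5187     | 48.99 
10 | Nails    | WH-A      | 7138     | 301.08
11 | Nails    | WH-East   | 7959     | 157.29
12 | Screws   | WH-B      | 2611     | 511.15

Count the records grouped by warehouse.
SELECT warehouse, COUNT(*) as count
FROM inventory
GROUP BY warehouse

Result:
  WH-A: 4
  WH-B: 4
  WH-East: 4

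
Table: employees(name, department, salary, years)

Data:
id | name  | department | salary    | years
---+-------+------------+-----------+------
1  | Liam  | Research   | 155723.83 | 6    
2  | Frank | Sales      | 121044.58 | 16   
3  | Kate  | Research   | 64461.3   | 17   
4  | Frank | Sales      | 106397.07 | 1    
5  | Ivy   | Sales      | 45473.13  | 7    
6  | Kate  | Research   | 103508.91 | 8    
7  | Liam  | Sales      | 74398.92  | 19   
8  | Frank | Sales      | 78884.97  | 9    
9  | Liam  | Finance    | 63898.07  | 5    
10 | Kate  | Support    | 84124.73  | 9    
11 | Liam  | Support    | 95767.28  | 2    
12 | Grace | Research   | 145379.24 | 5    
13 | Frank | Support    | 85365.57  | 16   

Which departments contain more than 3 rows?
SELECT department, COUNT(*) as cnt
FROM employees
GROUP BY department
HAVING COUNT(*) > 3

Result:
  Research: 4
  Sales: 5

Note: HAVING filters groups after aggregation, WHERE filters rows before.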